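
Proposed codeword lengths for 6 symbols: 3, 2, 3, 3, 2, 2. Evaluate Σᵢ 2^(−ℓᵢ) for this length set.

With common denominator 2^3 = 8: Σ 2^(−ℓᵢ) = 1/8 + 2/8 + 1/8 + 1/8 + 2/8 + 2/8 = 9/8 = 1.125.

1.125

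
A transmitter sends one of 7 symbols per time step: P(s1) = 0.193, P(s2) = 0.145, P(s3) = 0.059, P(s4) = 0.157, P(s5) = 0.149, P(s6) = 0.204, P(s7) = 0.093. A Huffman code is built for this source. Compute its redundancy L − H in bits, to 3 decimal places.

Entropy H = −Σ p log₂ p ≈ 2.7180 bits.
Huffman merges: 59/1000+93/1000→19/125; 29/200+149/1000→147/500; 19/125+157/1000→309/1000; 193/1000+51/250→397/1000; 147/500+309/1000→603/1000; 397/1000+603/1000→1. L = 551/200 ≈ 2.7550.
L − H = 2.7550 − 2.7180 = 0.037 bits.

0.037 bits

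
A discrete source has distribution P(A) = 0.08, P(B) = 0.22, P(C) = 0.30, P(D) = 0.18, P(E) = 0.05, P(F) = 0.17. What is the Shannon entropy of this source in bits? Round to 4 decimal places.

H = −Σ pᵢ log₂ pᵢ.
−0.08·log₂(0.08) = 0.2915
−0.22·log₂(0.22) = 0.4806
−0.30·log₂(0.30) = 0.5211
−0.18·log₂(0.18) = 0.4453
−0.05·log₂(0.05) = 0.2161
−0.17·log₂(0.17) = 0.4346
Sum ≈ 2.3892 → 2.3892 bits.

2.3892 bits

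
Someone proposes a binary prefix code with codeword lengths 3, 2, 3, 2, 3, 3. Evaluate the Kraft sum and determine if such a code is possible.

With common denominator 2^3 = 8: Σ 2^(−ℓᵢ) = 1/8 + 2/8 + 1/8 + 2/8 + 1/8 + 1/8 = 8/8 = 1.
Kraft's inequality requires Σ ≤ 1; here Σ = 1 ≤ 1, so such a prefix code exists.

1; yes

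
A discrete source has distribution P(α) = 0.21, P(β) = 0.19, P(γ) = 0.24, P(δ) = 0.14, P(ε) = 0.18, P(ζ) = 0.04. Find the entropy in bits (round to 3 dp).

2.450 bits

H = −Σ pᵢ log₂ pᵢ.
−0.21·log₂(0.21) = 0.4728
−0.19·log₂(0.19) = 0.4552
−0.24·log₂(0.24) = 0.4941
−0.14·log₂(0.14) = 0.3971
−0.18·log₂(0.18) = 0.4453
−0.04·log₂(0.04) = 0.1858
Sum ≈ 2.4504 → 2.450 bits.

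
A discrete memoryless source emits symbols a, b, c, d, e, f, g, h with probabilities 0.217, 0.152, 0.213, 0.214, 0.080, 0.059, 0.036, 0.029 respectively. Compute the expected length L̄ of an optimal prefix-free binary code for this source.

Repeatedly combine the two least-probable nodes; the expected code length is the sum of the merged weights.
merge 29/1000 + 9/250 → 13/200
merge 59/1000 + 13/200 → 31/250
merge 2/25 + 31/250 → 51/250
merge 19/125 + 51/250 → 89/250
merge 213/1000 + 107/500 → 427/1000
merge 217/1000 + 89/250 → 573/1000
merge 427/1000 + 573/1000 → 1
L = 13/200 + 31/250 + 51/250 + 89/250 + 427/1000 + 573/1000 + 1 = 2749/1000 = 2.749 bits/symbol.

2.749 bits/symbol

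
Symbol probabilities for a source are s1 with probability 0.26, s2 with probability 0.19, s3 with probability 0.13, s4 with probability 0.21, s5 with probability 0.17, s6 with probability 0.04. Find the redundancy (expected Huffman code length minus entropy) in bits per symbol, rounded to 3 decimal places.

Entropy H = −Σ p log₂ p ≈ 2.4363 bits.
Huffman merges: 1/25+13/100→17/100; 17/100+17/100→17/50; 19/100+21/100→2/5; 13/50+17/50→3/5; 2/5+3/5→1. L = 251/100 ≈ 2.5100.
L − H = 2.5100 − 2.4363 = 0.074 bits.

0.074 bits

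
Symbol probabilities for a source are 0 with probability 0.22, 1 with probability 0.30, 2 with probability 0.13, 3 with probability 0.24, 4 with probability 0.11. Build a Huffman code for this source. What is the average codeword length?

Repeatedly combine the two least-probable nodes; the expected code length is the sum of the merged weights.
merge 11/100 + 13/100 → 6/25
merge 11/50 + 6/25 → 23/50
merge 6/25 + 3/10 → 27/50
merge 23/50 + 27/50 → 1
L = 6/25 + 23/50 + 27/50 + 1 = 56/25 = 2.24 bits/symbol.

2.24 bits/symbol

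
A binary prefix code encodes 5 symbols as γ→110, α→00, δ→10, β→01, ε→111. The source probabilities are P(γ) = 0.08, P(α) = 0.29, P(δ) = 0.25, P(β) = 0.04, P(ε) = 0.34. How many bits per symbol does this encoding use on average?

L̄ = Σ pᵢ·ℓᵢ = 0.08·3 + 0.29·2 + 0.25·2 + 0.04·2 + 0.34·3 = 2.42 bits/symbol.

2.42 bits/symbol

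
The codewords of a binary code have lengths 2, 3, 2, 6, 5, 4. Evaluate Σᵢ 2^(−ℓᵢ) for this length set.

With common denominator 2^6 = 64: Σ 2^(−ℓᵢ) = 16/64 + 8/64 + 16/64 + 1/64 + 2/64 + 4/64 = 47/64 = 0.734375.

0.734375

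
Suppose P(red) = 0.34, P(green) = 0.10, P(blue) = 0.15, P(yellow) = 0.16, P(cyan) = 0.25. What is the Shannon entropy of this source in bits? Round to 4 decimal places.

2.1949 bits

H = −Σ pᵢ log₂ pᵢ.
−0.34·log₂(0.34) = 0.5292
−0.10·log₂(0.10) = 0.3322
−0.15·log₂(0.15) = 0.4105
−0.16·log₂(0.16) = 0.4230
−0.25·log₂(0.25) = 0.5000
Sum ≈ 2.1949 → 2.1949 bits.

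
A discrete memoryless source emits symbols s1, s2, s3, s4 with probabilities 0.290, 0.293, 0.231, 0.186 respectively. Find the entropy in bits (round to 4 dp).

H = −Σ pᵢ log₂ pᵢ.
−0.290·log₂(0.290) = 0.5179
−0.293·log₂(0.293) = 0.5189
−0.231·log₂(0.231) = 0.4883
−0.186·log₂(0.186) = 0.4514
Sum ≈ 1.9765 → 1.9765 bits.

1.9765 bits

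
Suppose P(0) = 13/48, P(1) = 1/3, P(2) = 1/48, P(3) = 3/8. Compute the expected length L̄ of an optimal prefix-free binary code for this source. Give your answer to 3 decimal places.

1.917 bits/symbol

Repeatedly combine the two least-probable nodes; the expected code length is the sum of the merged weights.
merge 1/48 + 13/48 → 7/24
merge 7/24 + 1/3 → 5/8
merge 3/8 + 5/8 → 1
L = 7/24 + 5/8 + 1 = 23/12 ≈ 1.917 bits/symbol.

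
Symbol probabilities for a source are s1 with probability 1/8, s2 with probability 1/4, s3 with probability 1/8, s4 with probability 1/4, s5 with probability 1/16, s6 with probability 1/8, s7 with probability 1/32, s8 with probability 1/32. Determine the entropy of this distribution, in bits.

2.6875 bits

Each probability is a power of 1/2, so log₂(1/p) is an integer.
H = Σ p·log₂(1/p) = 1/8·3 + 1/4·2 + 1/8·3 + 1/4·2 + 1/16·4 + 1/8·3 + 1/32·5 + 1/32·5 = 2.6875 bits.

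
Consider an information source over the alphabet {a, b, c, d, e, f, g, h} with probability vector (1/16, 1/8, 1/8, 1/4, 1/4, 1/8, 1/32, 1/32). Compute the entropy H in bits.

Each probability is a power of 1/2, so log₂(1/p) is an integer.
H = Σ p·log₂(1/p) = 1/16·4 + 1/8·3 + 1/8·3 + 1/4·2 + 1/4·2 + 1/8·3 + 1/32·5 + 1/32·5 = 2.6875 bits.

2.6875 bits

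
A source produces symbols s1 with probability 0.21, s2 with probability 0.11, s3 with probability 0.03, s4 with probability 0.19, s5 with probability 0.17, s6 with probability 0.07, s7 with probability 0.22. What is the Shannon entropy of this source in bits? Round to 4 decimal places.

H = −Σ pᵢ log₂ pᵢ.
−0.21·log₂(0.21) = 0.4728
−0.11·log₂(0.11) = 0.3503
−0.03·log₂(0.03) = 0.1518
−0.19·log₂(0.19) = 0.4552
−0.17·log₂(0.17) = 0.4346
−0.07·log₂(0.07) = 0.2686
−0.22·log₂(0.22) = 0.4806
Sum ≈ 2.6138 → 2.6138 bits.

2.6138 bits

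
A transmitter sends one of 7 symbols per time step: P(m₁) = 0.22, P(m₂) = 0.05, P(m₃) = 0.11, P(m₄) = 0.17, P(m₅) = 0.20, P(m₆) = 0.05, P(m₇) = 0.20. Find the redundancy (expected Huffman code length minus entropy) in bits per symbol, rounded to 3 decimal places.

Entropy H = −Σ p log₂ p ≈ 2.6264 bits.
Huffman merges: 1/20+1/20→1/10; 1/10+11/100→21/100; 17/100+1/5→37/100; 1/5+21/100→41/100; 11/50+37/100→59/100; 41/100+59/100→1. L = 67/25 ≈ 2.6800.
L − H = 2.6800 − 2.6264 = 0.054 bits.

0.054 bits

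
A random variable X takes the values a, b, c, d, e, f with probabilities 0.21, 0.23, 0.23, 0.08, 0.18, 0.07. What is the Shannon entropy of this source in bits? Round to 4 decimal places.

2.4535 bits

H = −Σ pᵢ log₂ pᵢ.
−0.21·log₂(0.21) = 0.4728
−0.23·log₂(0.23) = 0.4877
−0.23·log₂(0.23) = 0.4877
−0.08·log₂(0.08) = 0.2915
−0.18·log₂(0.18) = 0.4453
−0.07·log₂(0.07) = 0.2686
Sum ≈ 2.4535 → 2.4535 bits.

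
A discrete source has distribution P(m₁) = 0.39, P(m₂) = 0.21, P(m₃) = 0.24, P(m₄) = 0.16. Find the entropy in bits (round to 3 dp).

H = −Σ pᵢ log₂ pᵢ.
−0.39·log₂(0.39) = 0.5298
−0.21·log₂(0.21) = 0.4728
−0.24·log₂(0.24) = 0.4941
−0.16·log₂(0.16) = 0.4230
Sum ≈ 1.9198 → 1.920 bits.

1.920 bits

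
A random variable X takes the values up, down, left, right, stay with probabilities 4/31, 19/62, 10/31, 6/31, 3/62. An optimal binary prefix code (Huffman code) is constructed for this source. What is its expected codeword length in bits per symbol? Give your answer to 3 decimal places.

2.177 bits/symbol

Repeatedly combine the two least-probable nodes; the expected code length is the sum of the merged weights.
merge 3/62 + 4/31 → 11/62
merge 11/62 + 6/31 → 23/62
merge 19/62 + 10/31 → 39/62
merge 23/62 + 39/62 → 1
L = 11/62 + 23/62 + 39/62 + 1 = 135/62 ≈ 2.177 bits/symbol.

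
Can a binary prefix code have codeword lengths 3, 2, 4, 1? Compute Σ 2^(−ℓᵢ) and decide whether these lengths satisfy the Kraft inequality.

With common denominator 2^4 = 16: Σ 2^(−ℓᵢ) = 2/16 + 4/16 + 1/16 + 8/16 = 15/16 = 0.9375.
Kraft's inequality requires Σ ≤ 1; here Σ = 0.9375 ≤ 1, so such a prefix code exists.

0.9375; yes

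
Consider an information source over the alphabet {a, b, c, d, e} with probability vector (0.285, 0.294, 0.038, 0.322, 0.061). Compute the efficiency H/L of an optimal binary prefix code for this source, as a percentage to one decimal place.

94.7%

Entropy H = −Σ p log₂ p ≈ 1.9872 bits.
Huffman merges: 19/500+61/1000→99/1000; 99/1000+57/200→48/125; 147/500+161/500→77/125; 48/125+77/125→1. L = 2099/1000 ≈ 2.0990.
Efficiency = H/L = 1.9872/2.0990 = 94.7%.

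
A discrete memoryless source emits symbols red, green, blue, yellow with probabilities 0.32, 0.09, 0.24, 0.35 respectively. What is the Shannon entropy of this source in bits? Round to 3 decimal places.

H = −Σ pᵢ log₂ pᵢ.
−0.32·log₂(0.32) = 0.5260
−0.09·log₂(0.09) = 0.3127
−0.24·log₂(0.24) = 0.4941
−0.35·log₂(0.35) = 0.5301
Sum ≈ 1.8629 → 1.863 bits.

1.863 bits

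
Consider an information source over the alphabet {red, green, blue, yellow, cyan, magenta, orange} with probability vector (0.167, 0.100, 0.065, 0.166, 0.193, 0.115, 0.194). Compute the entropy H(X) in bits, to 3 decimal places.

2.726 bits

H = −Σ pᵢ log₂ pᵢ.
−0.167·log₂(0.167) = 0.4312
−0.100·log₂(0.100) = 0.3322
−0.065·log₂(0.065) = 0.2563
−0.166·log₂(0.166) = 0.4301
−0.193·log₂(0.193) = 0.4581
−0.115·log₂(0.115) = 0.3588
−0.194·log₂(0.194) = 0.4590
Sum ≈ 2.7257 → 2.726 bits.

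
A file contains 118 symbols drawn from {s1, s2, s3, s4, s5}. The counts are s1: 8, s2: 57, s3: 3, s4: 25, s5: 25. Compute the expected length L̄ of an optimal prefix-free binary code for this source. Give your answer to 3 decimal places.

Probabilities are the counts divided by 118.
Repeatedly combine the two least-probable nodes; the expected code length is the sum of the merged weights.
merge 3/118 + 4/59 → 11/118
merge 11/118 + 25/118 → 18/59
merge 25/118 + 18/59 → 61/118
merge 57/118 + 61/118 → 1
L = 11/118 + 18/59 + 61/118 + 1 = 113/59 ≈ 1.915 bits/symbol.

1.915 bits/symbol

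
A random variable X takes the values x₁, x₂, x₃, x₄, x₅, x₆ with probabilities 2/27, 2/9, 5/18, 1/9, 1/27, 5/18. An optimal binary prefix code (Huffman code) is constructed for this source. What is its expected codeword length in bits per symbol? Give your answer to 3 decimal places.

Repeatedly combine the two least-probable nodes; the expected code length is the sum of the merged weights.
merge 1/27 + 2/27 → 1/9
merge 1/9 + 1/9 → 2/9
merge 2/9 + 2/9 → 4/9
merge 5/18 + 5/18 → 5/9
merge 4/9 + 5/9 → 1
L = 1/9 + 2/9 + 4/9 + 5/9 + 1 = 7/3 ≈ 2.333 bits/symbol.

2.333 bits/symbol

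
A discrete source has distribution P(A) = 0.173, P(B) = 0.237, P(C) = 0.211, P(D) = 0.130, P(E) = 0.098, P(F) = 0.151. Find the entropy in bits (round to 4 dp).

H = −Σ pᵢ log₂ pᵢ.
−0.173·log₂(0.173) = 0.4379
−0.237·log₂(0.237) = 0.4923
−0.211·log₂(0.211) = 0.4736
−0.130·log₂(0.130) = 0.3826
−0.098·log₂(0.098) = 0.3284
−0.151·log₂(0.151) = 0.4118
Sum ≈ 2.5267 → 2.5267 bits.

2.5267 bits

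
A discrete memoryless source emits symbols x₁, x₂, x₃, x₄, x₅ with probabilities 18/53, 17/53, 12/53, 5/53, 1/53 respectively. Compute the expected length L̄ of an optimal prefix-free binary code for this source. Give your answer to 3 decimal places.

2.113 bits/symbol

Repeatedly combine the two least-probable nodes; the expected code length is the sum of the merged weights.
merge 1/53 + 5/53 → 6/53
merge 6/53 + 12/53 → 18/53
merge 17/53 + 18/53 → 35/53
merge 18/53 + 35/53 → 1
L = 6/53 + 18/53 + 35/53 + 1 = 112/53 ≈ 2.113 bits/symbol.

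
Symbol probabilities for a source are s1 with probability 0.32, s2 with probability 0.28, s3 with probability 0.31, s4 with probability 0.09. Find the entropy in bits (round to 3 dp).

H = −Σ pᵢ log₂ pᵢ.
−0.32·log₂(0.32) = 0.5260
−0.28·log₂(0.28) = 0.5142
−0.31·log₂(0.31) = 0.5238
−0.09·log₂(0.09) = 0.3127
Sum ≈ 1.8767 → 1.877 bits.

1.877 bits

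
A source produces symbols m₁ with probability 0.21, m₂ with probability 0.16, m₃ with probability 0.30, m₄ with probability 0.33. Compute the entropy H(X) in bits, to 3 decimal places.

1.945 bits

H = −Σ pᵢ log₂ pᵢ.
−0.21·log₂(0.21) = 0.4728
−0.16·log₂(0.16) = 0.4230
−0.30·log₂(0.30) = 0.5211
−0.33·log₂(0.33) = 0.5278
Sum ≈ 1.9448 → 1.945 bits.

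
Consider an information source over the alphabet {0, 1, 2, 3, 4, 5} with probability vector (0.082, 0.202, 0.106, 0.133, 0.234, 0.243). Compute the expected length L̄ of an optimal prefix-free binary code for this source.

2.509 bits/symbol

Repeatedly combine the two least-probable nodes; the expected code length is the sum of the merged weights.
merge 41/500 + 53/500 → 47/250
merge 133/1000 + 47/250 → 321/1000
merge 101/500 + 117/500 → 109/250
merge 243/1000 + 321/1000 → 141/250
merge 109/250 + 141/250 → 1
L = 47/250 + 321/1000 + 109/250 + 141/250 + 1 = 2509/1000 = 2.509 bits/symbol.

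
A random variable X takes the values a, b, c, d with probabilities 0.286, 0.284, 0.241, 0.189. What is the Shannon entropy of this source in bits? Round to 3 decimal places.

1.981 bits

H = −Σ pᵢ log₂ pᵢ.
−0.286·log₂(0.286) = 0.5165
−0.284·log₂(0.284) = 0.5158
−0.241·log₂(0.241) = 0.4947
−0.189·log₂(0.189) = 0.4543
Sum ≈ 1.9813 → 1.981 bits.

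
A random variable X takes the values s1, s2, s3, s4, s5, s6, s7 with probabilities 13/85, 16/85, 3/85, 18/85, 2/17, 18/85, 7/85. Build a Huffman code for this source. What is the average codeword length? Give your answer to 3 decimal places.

Repeatedly combine the two least-probable nodes; the expected code length is the sum of the merged weights.
merge 3/85 + 7/85 → 2/17
merge 2/17 + 2/17 → 4/17
merge 13/85 + 16/85 → 29/85
merge 18/85 + 18/85 → 36/85
merge 4/17 + 29/85 → 49/85
merge 36/85 + 49/85 → 1
L = 2/17 + 4/17 + 29/85 + 36/85 + 49/85 + 1 = 229/85 ≈ 2.694 bits/symbol.

2.694 bits/symbol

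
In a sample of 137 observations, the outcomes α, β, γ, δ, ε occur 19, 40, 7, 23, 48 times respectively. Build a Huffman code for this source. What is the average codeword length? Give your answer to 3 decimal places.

Probabilities are the counts divided by 137.
Repeatedly combine the two least-probable nodes; the expected code length is the sum of the merged weights.
merge 7/137 + 19/137 → 26/137
merge 23/137 + 26/137 → 49/137
merge 40/137 + 48/137 → 88/137
merge 49/137 + 88/137 → 1
L = 26/137 + 49/137 + 88/137 + 1 = 300/137 ≈ 2.190 bits/symbol.

2.190 bits/symbol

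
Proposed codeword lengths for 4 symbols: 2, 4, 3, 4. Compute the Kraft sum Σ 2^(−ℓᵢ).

0.5

With common denominator 2^4 = 16: Σ 2^(−ℓᵢ) = 4/16 + 1/16 + 2/16 + 1/16 = 8/16 = 0.5.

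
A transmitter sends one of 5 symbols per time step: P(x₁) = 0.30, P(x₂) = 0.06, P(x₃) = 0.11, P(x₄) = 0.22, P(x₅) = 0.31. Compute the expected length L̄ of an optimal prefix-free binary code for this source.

Repeatedly combine the two least-probable nodes; the expected code length is the sum of the merged weights.
merge 3/50 + 11/100 → 17/100
merge 17/100 + 11/50 → 39/100
merge 3/10 + 31/100 → 61/100
merge 39/100 + 61/100 → 1
L = 17/100 + 39/100 + 61/100 + 1 = 217/100 = 2.17 bits/symbol.

2.17 bits/symbol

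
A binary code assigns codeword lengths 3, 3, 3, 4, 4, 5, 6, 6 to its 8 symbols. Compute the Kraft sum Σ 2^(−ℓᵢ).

0.5625

With common denominator 2^6 = 64: Σ 2^(−ℓᵢ) = 8/64 + 8/64 + 8/64 + 4/64 + 4/64 + 2/64 + 1/64 + 1/64 = 36/64 = 0.5625.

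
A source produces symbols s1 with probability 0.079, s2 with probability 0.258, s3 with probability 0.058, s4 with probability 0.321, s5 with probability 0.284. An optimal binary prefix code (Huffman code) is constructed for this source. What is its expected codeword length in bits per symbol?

Repeatedly combine the two least-probable nodes; the expected code length is the sum of the merged weights.
merge 29/500 + 79/1000 → 137/1000
merge 137/1000 + 129/500 → 79/200
merge 71/250 + 321/1000 → 121/200
merge 79/200 + 121/200 → 1
L = 137/1000 + 79/200 + 121/200 + 1 = 2137/1000 = 2.137 bits/symbol.

2.137 bits/symbol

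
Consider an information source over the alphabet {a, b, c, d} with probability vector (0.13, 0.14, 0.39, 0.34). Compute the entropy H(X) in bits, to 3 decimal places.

1.839 bits

H = −Σ pᵢ log₂ pᵢ.
−0.13·log₂(0.13) = 0.3826
−0.14·log₂(0.14) = 0.3971
−0.39·log₂(0.39) = 0.5298
−0.34·log₂(0.34) = 0.5292
Sum ≈ 1.8387 → 1.839 bits.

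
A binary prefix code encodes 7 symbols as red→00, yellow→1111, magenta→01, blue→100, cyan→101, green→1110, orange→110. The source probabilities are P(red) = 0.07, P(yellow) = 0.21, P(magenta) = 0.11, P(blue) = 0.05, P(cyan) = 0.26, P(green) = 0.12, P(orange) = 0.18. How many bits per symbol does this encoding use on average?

3.15 bits/symbol

L̄ = Σ pᵢ·ℓᵢ = 0.07·2 + 0.21·4 + 0.11·2 + 0.05·3 + 0.26·3 + 0.12·4 + 0.18·3 = 3.15 bits/symbol.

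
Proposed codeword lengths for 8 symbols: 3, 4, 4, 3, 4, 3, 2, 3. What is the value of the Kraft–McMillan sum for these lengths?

0.9375

With common denominator 2^4 = 16: Σ 2^(−ℓᵢ) = 2/16 + 1/16 + 1/16 + 2/16 + 1/16 + 2/16 + 4/16 + 2/16 = 15/16 = 0.9375.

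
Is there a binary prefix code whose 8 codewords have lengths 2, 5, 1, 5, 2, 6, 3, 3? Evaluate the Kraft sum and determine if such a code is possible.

With common denominator 2^6 = 64: Σ 2^(−ℓᵢ) = 16/64 + 2/64 + 32/64 + 2/64 + 16/64 + 1/64 + 8/64 + 8/64 = 85/64 = 1.328125.
Kraft's inequality requires Σ ≤ 1; here Σ = 1.328125 > 1, so no such prefix code exists.

1.328125; no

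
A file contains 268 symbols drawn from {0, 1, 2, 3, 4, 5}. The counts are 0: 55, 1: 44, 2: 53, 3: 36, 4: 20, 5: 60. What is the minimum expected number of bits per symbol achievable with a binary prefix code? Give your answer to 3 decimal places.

2.571 bits/symbol

Probabilities are the counts divided by 268.
Repeatedly combine the two least-probable nodes; the expected code length is the sum of the merged weights.
merge 5/67 + 9/67 → 14/67
merge 11/67 + 53/268 → 97/268
merge 55/268 + 14/67 → 111/268
merge 15/67 + 97/268 → 157/268
merge 111/268 + 157/268 → 1
L = 14/67 + 97/268 + 111/268 + 157/268 + 1 = 689/268 ≈ 2.571 bits/symbol.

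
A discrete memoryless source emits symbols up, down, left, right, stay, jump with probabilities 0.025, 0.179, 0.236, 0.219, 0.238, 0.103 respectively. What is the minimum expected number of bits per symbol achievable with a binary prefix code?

2.435 bits/symbol

Repeatedly combine the two least-probable nodes; the expected code length is the sum of the merged weights.
merge 1/40 + 103/1000 → 16/125
merge 16/125 + 179/1000 → 307/1000
merge 219/1000 + 59/250 → 91/200
merge 119/500 + 307/1000 → 109/200
merge 91/200 + 109/200 → 1
L = 16/125 + 307/1000 + 91/200 + 109/200 + 1 = 487/200 = 2.435 bits/symbol.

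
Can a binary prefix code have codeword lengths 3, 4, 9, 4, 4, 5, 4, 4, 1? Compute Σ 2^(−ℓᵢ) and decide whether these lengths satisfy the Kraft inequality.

0.970703125; yes

With common denominator 2^9 = 512: Σ 2^(−ℓᵢ) = 64/512 + 32/512 + 1/512 + 32/512 + 32/512 + 16/512 + 32/512 + 32/512 + 256/512 = 497/512 = 0.970703125.
Kraft's inequality requires Σ ≤ 1; here Σ = 0.970703125 ≤ 1, so such a prefix code exists.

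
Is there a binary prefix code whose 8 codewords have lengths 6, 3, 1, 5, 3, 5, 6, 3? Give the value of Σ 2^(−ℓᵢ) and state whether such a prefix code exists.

0.96875; yes

With common denominator 2^6 = 64: Σ 2^(−ℓᵢ) = 1/64 + 8/64 + 32/64 + 2/64 + 8/64 + 2/64 + 1/64 + 8/64 = 62/64 = 0.96875.
Kraft's inequality requires Σ ≤ 1; here Σ = 0.96875 ≤ 1, so such a prefix code exists.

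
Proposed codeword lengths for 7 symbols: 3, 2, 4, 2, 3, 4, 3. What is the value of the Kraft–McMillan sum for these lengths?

1

With common denominator 2^4 = 16: Σ 2^(−ℓᵢ) = 2/16 + 4/16 + 1/16 + 4/16 + 2/16 + 1/16 + 2/16 = 16/16 = 1.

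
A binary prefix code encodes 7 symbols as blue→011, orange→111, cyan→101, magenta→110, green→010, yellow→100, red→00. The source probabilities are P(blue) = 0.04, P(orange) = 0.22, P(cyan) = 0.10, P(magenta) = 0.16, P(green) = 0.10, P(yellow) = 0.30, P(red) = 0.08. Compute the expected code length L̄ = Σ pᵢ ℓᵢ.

L̄ = Σ pᵢ·ℓᵢ = 0.04·3 + 0.22·3 + 0.10·3 + 0.16·3 + 0.10·3 + 0.30·3 + 0.08·2 = 2.92 bits/symbol.

2.92 bits/symbol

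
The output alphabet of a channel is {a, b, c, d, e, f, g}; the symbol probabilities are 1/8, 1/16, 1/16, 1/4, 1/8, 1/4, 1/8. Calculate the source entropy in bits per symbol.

Each probability is a power of 1/2, so log₂(1/p) is an integer.
H = Σ p·log₂(1/p) = 1/8·3 + 1/16·4 + 1/16·4 + 1/4·2 + 1/8·3 + 1/4·2 + 1/8·3 = 2.625 bits.

2.625 bits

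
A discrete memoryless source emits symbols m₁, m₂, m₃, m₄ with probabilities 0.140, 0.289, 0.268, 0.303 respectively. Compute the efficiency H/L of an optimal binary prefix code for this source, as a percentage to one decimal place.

Entropy H = −Σ p log₂ p ≈ 1.9457 bits.
Huffman merges: 7/50+67/250→51/125; 289/1000+303/1000→74/125; 51/125+74/125→1. L = 2 ≈ 2.0000.
Efficiency = H/L = 1.9457/2.0000 = 97.3%.

97.3%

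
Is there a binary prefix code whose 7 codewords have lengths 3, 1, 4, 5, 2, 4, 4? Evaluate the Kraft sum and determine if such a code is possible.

1.09375; no

With common denominator 2^5 = 32: Σ 2^(−ℓᵢ) = 4/32 + 16/32 + 2/32 + 1/32 + 8/32 + 2/32 + 2/32 = 35/32 = 1.09375.
Kraft's inequality requires Σ ≤ 1; here Σ = 1.09375 > 1, so no such prefix code exists.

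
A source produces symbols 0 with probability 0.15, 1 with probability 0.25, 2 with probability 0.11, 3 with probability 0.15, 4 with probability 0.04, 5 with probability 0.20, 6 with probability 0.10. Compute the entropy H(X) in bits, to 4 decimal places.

H = −Σ pᵢ log₂ pᵢ.
−0.15·log₂(0.15) = 0.4105
−0.25·log₂(0.25) = 0.5000
−0.11·log₂(0.11) = 0.3503
−0.15·log₂(0.15) = 0.4105
−0.04·log₂(0.04) = 0.1858
−0.20·log₂(0.20) = 0.4644
−0.10·log₂(0.10) = 0.3322
Sum ≈ 2.6537 → 2.6537 bits.

2.6537 bits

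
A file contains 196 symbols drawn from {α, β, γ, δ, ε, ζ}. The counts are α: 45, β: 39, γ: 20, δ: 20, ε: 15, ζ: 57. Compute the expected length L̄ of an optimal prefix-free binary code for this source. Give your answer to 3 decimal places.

2.459 bits/symbol

Probabilities are the counts divided by 196.
Repeatedly combine the two least-probable nodes; the expected code length is the sum of the merged weights.
merge 15/196 + 5/49 → 5/28
merge 5/49 + 5/28 → 55/196
merge 39/196 + 45/196 → 3/7
merge 55/196 + 57/196 → 4/7
merge 3/7 + 4/7 → 1
L = 5/28 + 55/196 + 3/7 + 4/7 + 1 = 241/98 ≈ 2.459 bits/symbol.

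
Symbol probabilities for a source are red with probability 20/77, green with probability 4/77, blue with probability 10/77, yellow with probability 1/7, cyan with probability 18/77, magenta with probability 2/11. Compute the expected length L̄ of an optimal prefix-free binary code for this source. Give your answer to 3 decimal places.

Repeatedly combine the two least-probable nodes; the expected code length is the sum of the merged weights.
merge 4/77 + 10/77 → 2/11
merge 1/7 + 2/11 → 25/77
merge 2/11 + 18/77 → 32/77
merge 20/77 + 25/77 → 45/77
merge 32/77 + 45/77 → 1
L = 2/11 + 25/77 + 32/77 + 45/77 + 1 = 193/77 ≈ 2.506 bits/symbol.

2.506 bits/symbol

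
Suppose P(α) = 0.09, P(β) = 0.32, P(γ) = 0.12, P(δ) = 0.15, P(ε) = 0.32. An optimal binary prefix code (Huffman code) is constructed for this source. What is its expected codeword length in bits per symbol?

2.21 bits/symbol

Repeatedly combine the two least-probable nodes; the expected code length is the sum of the merged weights.
merge 9/100 + 3/25 → 21/100
merge 3/20 + 21/100 → 9/25
merge 8/25 + 8/25 → 16/25
merge 9/25 + 16/25 → 1
L = 21/100 + 9/25 + 16/25 + 1 = 221/100 = 2.21 bits/symbol.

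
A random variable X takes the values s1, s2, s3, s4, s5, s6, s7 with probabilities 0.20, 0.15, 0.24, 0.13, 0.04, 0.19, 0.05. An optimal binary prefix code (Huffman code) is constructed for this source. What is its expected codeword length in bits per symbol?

Repeatedly combine the two least-probable nodes; the expected code length is the sum of the merged weights.
merge 1/25 + 1/20 → 9/100
merge 9/100 + 13/100 → 11/50
merge 3/20 + 19/100 → 17/50
merge 1/5 + 11/50 → 21/50
merge 6/25 + 17/50 → 29/50
merge 21/50 + 29/50 → 1
L = 9/100 + 11/50 + 17/50 + 21/50 + 29/50 + 1 = 53/20 = 2.65 bits/symbol.

2.65 bits/symbol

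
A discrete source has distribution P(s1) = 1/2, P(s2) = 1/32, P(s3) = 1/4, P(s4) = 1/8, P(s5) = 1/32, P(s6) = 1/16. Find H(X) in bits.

Each probability is a power of 1/2, so log₂(1/p) is an integer.
H = Σ p·log₂(1/p) = 1/2·1 + 1/32·5 + 1/4·2 + 1/8·3 + 1/32·5 + 1/16·4 = 1.9375 bits.

1.9375 bits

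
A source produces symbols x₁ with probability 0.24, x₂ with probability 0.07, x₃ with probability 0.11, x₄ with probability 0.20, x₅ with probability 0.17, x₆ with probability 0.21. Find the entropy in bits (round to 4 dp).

H = −Σ pᵢ log₂ pᵢ.
−0.24·log₂(0.24) = 0.4941
−0.07·log₂(0.07) = 0.2686
−0.11·log₂(0.11) = 0.3503
−0.20·log₂(0.20) = 0.4644
−0.17·log₂(0.17) = 0.4346
−0.21·log₂(0.21) = 0.4728
Sum ≈ 2.4848 → 2.4848 bits.

2.4848 bits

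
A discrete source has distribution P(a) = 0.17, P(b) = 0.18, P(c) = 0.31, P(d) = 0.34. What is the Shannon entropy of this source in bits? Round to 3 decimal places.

1.933 bits

H = −Σ pᵢ log₂ pᵢ.
−0.17·log₂(0.17) = 0.4346
−0.18·log₂(0.18) = 0.4453
−0.31·log₂(0.31) = 0.5238
−0.34·log₂(0.34) = 0.5292
Sum ≈ 1.9329 → 1.933 bits.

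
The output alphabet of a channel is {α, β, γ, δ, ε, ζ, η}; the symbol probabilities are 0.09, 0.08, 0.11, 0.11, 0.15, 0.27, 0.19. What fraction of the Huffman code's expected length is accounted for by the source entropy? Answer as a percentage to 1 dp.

98.9%

Entropy H = −Σ p log₂ p ≈ 2.6805 bits.
Huffman merges: 2/25+9/100→17/100; 11/100+11/100→11/50; 3/20+17/100→8/25; 19/100+11/50→41/100; 27/100+8/25→59/100; 41/100+59/100→1. L = 271/100 ≈ 2.7100.
Efficiency = H/L = 2.6805/2.7100 = 98.9%.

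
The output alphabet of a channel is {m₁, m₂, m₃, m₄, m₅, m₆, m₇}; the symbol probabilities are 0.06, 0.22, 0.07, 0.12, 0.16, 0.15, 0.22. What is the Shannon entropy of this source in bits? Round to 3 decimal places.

H = −Σ pᵢ log₂ pᵢ.
−0.06·log₂(0.06) = 0.2435
−0.22·log₂(0.22) = 0.4806
−0.07·log₂(0.07) = 0.2686
−0.12·log₂(0.12) = 0.3671
−0.16·log₂(0.16) = 0.4230
−0.15·log₂(0.15) = 0.4105
−0.22·log₂(0.22) = 0.4806
Sum ≈ 2.6739 → 2.674 bits.

2.674 bits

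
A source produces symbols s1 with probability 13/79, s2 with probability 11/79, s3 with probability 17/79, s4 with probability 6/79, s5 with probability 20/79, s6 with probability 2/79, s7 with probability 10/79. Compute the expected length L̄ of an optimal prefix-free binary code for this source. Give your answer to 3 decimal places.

Repeatedly combine the two least-probable nodes; the expected code length is the sum of the merged weights.
merge 2/79 + 6/79 → 8/79
merge 8/79 + 10/79 → 18/79
merge 11/79 + 13/79 → 24/79
merge 17/79 + 18/79 → 35/79
merge 20/79 + 24/79 → 44/79
merge 35/79 + 44/79 → 1
L = 8/79 + 18/79 + 24/79 + 35/79 + 44/79 + 1 = 208/79 ≈ 2.633 bits/symbol.

2.633 bits/symbol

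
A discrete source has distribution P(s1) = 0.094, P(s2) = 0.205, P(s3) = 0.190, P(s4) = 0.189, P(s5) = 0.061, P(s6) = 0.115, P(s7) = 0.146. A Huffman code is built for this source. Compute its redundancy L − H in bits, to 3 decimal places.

Entropy H = −Σ p log₂ p ≈ 2.7091 bits.
Huffman merges: 61/1000+47/500→31/200; 23/200+73/500→261/1000; 31/200+189/1000→43/125; 19/100+41/200→79/200; 261/1000+43/125→121/200; 79/200+121/200→1. L = 69/25 ≈ 2.7600.
L − H = 2.7600 − 2.7091 = 0.051 bits.

0.051 bits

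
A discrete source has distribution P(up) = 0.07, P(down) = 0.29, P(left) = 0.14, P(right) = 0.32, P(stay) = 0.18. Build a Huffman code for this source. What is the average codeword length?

Repeatedly combine the two least-probable nodes; the expected code length is the sum of the merged weights.
merge 7/100 + 7/50 → 21/100
merge 9/50 + 21/100 → 39/100
merge 29/100 + 8/25 → 61/100
merge 39/100 + 61/100 → 1
L = 21/100 + 39/100 + 61/100 + 1 = 221/100 = 2.21 bits/symbol.

2.21 bits/symbol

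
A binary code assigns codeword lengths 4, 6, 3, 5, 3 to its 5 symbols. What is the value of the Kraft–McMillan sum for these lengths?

0.359375

With common denominator 2^6 = 64: Σ 2^(−ℓᵢ) = 4/64 + 1/64 + 8/64 + 2/64 + 8/64 = 23/64 = 0.359375.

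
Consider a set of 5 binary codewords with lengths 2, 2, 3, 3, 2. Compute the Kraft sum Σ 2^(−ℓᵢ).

With common denominator 2^3 = 8: Σ 2^(−ℓᵢ) = 2/8 + 2/8 + 1/8 + 1/8 + 2/8 = 8/8 = 1.

1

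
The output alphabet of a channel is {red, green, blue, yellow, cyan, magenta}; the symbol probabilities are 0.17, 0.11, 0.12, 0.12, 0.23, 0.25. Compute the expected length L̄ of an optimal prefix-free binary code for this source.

2.52 bits/symbol

Repeatedly combine the two least-probable nodes; the expected code length is the sum of the merged weights.
merge 11/100 + 3/25 → 23/100
merge 3/25 + 17/100 → 29/100
merge 23/100 + 23/100 → 23/50
merge 1/4 + 29/100 → 27/50
merge 23/50 + 27/50 → 1
L = 23/100 + 29/100 + 23/50 + 27/50 + 1 = 63/25 = 2.52 bits/symbol.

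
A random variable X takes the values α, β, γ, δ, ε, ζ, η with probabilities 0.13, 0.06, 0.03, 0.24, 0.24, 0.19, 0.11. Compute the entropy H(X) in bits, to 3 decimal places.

H = −Σ pᵢ log₂ pᵢ.
−0.13·log₂(0.13) = 0.3826
−0.06·log₂(0.06) = 0.2435
−0.03·log₂(0.03) = 0.1518
−0.24·log₂(0.24) = 0.4941
−0.24·log₂(0.24) = 0.4941
−0.19·log₂(0.19) = 0.4552
−0.11·log₂(0.11) = 0.3503
Sum ≈ 2.5717 → 2.572 bits.

2.572 bits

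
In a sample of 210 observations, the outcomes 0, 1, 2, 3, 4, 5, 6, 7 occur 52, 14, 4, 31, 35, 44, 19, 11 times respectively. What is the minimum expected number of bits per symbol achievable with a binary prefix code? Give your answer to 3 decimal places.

Probabilities are the counts divided by 210.
Repeatedly combine the two least-probable nodes; the expected code length is the sum of the merged weights.
merge 2/105 + 11/210 → 1/14
merge 1/15 + 1/14 → 29/210
merge 19/210 + 29/210 → 8/35
merge 31/210 + 1/6 → 11/35
merge 22/105 + 8/35 → 46/105
merge 26/105 + 11/35 → 59/105
merge 46/105 + 59/105 → 1
L = 1/14 + 29/210 + 8/35 + 11/35 + 46/105 + 59/105 + 1 = 289/105 ≈ 2.752 bits/symbol.

2.752 bits/symbol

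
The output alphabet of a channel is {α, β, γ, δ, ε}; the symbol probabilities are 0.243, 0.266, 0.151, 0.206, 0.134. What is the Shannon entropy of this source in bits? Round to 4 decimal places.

2.2741 bits

H = −Σ pᵢ log₂ pᵢ.
−0.243·log₂(0.243) = 0.4960
−0.266·log₂(0.266) = 0.5082
−0.151·log₂(0.151) = 0.4118
−0.206·log₂(0.206) = 0.4695
−0.134·log₂(0.134) = 0.3886
Sum ≈ 2.2741 → 2.2741 bits.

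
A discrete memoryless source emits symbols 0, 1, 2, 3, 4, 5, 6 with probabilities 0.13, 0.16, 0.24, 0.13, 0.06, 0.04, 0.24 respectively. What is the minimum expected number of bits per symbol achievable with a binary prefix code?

Repeatedly combine the two least-probable nodes; the expected code length is the sum of the merged weights.
merge 1/25 + 3/50 → 1/10
merge 1/10 + 13/100 → 23/100
merge 13/100 + 4/25 → 29/100
merge 23/100 + 6/25 → 47/100
merge 6/25 + 29/100 → 53/100
merge 47/100 + 53/100 → 1
L = 1/10 + 23/100 + 29/100 + 47/100 + 53/100 + 1 = 131/50 = 2.62 bits/symbol.

2.62 bits/symbol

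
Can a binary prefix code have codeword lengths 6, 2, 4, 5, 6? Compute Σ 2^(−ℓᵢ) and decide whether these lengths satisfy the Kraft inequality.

0.375; yes

With common denominator 2^6 = 64: Σ 2^(−ℓᵢ) = 1/64 + 16/64 + 4/64 + 2/64 + 1/64 = 24/64 = 0.375.
Kraft's inequality requires Σ ≤ 1; here Σ = 0.375 ≤ 1, so such a prefix code exists.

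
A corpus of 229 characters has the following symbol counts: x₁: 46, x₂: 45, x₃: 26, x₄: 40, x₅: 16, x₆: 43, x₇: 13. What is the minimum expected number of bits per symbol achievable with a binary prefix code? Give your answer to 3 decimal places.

2.729 bits/symbol

Probabilities are the counts divided by 229.
Repeatedly combine the two least-probable nodes; the expected code length is the sum of the merged weights.
merge 13/229 + 16/229 → 29/229
merge 26/229 + 29/229 → 55/229
merge 40/229 + 43/229 → 83/229
merge 45/229 + 46/229 → 91/229
merge 55/229 + 83/229 → 138/229
merge 91/229 + 138/229 → 1
L = 29/229 + 55/229 + 83/229 + 91/229 + 138/229 + 1 = 625/229 ≈ 2.729 bits/symbol.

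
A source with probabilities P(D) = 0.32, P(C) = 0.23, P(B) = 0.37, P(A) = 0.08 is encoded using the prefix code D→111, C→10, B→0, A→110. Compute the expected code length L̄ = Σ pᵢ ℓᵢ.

L̄ = Σ pᵢ·ℓᵢ = 0.32·3 + 0.23·2 + 0.37·1 + 0.08·3 = 2.03 bits/symbol.

2.03 bits/symbol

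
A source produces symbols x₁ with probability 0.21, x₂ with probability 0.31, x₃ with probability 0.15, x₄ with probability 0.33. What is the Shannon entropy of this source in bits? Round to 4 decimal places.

H = −Σ pᵢ log₂ pᵢ.
−0.21·log₂(0.21) = 0.4728
−0.31·log₂(0.31) = 0.5238
−0.15·log₂(0.15) = 0.4105
−0.33·log₂(0.33) = 0.5278
Sum ≈ 1.9350 → 1.9350 bits.

1.9350 bits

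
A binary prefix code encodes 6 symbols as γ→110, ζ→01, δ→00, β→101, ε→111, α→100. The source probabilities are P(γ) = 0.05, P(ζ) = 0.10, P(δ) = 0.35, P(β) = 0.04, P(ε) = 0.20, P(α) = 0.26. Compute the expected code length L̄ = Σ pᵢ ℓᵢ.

2.55 bits/symbol

L̄ = Σ pᵢ·ℓᵢ = 0.05·3 + 0.10·2 + 0.35·2 + 0.04·3 + 0.20·3 + 0.26·3 = 2.55 bits/symbol.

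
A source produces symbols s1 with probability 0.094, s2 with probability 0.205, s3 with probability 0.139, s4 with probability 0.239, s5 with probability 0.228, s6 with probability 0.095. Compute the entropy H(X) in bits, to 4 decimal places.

H = −Σ pᵢ log₂ pᵢ.
−0.094·log₂(0.094) = 0.3207
−0.205·log₂(0.205) = 0.4687
−0.139·log₂(0.139) = 0.3957
−0.239·log₂(0.239) = 0.4935
−0.228·log₂(0.228) = 0.4863
−0.095·log₂(0.095) = 0.3226
Sum ≈ 2.4875 → 2.4875 bits.

2.4875 bits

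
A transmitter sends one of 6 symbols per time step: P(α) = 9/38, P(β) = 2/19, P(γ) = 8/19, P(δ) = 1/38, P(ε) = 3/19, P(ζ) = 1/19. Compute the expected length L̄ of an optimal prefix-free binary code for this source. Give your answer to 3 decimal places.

2.184 bits/symbol

Repeatedly combine the two least-probable nodes; the expected code length is the sum of the merged weights.
merge 1/38 + 1/19 → 3/38
merge 3/38 + 2/19 → 7/38
merge 3/19 + 7/38 → 13/38
merge 9/38 + 13/38 → 11/19
merge 8/19 + 11/19 → 1
L = 3/38 + 7/38 + 13/38 + 11/19 + 1 = 83/38 ≈ 2.184 bits/symbol.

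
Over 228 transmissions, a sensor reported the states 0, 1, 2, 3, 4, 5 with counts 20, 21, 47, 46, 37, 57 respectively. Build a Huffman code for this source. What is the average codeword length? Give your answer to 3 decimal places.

Probabilities are the counts divided by 228.
Repeatedly combine the two least-probable nodes; the expected code length is the sum of the merged weights.
merge 5/57 + 7/76 → 41/228
merge 37/228 + 41/228 → 13/38
merge 23/114 + 47/228 → 31/76
merge 1/4 + 13/38 → 45/76
merge 31/76 + 45/76 → 1
L = 41/228 + 13/38 + 31/76 + 45/76 + 1 = 575/228 ≈ 2.522 bits/symbol.

2.522 bits/symbol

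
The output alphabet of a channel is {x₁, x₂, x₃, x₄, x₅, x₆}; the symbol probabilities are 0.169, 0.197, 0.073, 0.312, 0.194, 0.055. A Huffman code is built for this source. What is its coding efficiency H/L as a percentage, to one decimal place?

98.3%

Entropy H = −Σ p log₂ p ≈ 2.3842 bits.
Huffman merges: 11/200+73/1000→16/125; 16/125+169/1000→297/1000; 97/500+197/1000→391/1000; 297/1000+39/125→609/1000; 391/1000+609/1000→1. L = 97/40 ≈ 2.4250.
Efficiency = H/L = 2.3842/2.4250 = 98.3%.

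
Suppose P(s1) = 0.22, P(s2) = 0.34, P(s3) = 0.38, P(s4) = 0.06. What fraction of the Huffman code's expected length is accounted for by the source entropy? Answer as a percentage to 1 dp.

93.9%

Entropy H = −Σ p log₂ p ≈ 1.7837 bits.
Huffman merges: 3/50+11/50→7/25; 7/25+17/50→31/50; 19/50+31/50→1. L = 19/10 ≈ 1.9000.
Efficiency = H/L = 1.7837/1.9000 = 93.9%.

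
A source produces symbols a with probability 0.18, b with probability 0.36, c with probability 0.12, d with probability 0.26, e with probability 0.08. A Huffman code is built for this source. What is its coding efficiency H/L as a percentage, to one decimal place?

97.3%

Entropy H = −Σ p log₂ p ≈ 2.1398 bits.
Huffman merges: 2/25+3/25→1/5; 9/50+1/5→19/50; 13/50+9/25→31/50; 19/50+31/50→1. L = 11/5 ≈ 2.2000.
Efficiency = H/L = 2.1398/2.2000 = 97.3%.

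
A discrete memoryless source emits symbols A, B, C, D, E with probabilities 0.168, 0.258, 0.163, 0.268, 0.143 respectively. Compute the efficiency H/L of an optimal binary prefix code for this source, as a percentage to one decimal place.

Entropy H = −Σ p log₂ p ≈ 2.2736 bits.
Huffman merges: 143/1000+163/1000→153/500; 21/125+129/500→213/500; 67/250+153/500→287/500; 213/500+287/500→1. L = 1153/500 ≈ 2.3060.
Efficiency = H/L = 2.2736/2.3060 = 98.6%.

98.6%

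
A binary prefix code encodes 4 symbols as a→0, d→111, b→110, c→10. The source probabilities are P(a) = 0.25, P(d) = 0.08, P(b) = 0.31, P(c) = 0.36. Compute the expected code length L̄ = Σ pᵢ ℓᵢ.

L̄ = Σ pᵢ·ℓᵢ = 0.25·1 + 0.08·3 + 0.31·3 + 0.36·2 = 2.14 bits/symbol.

2.14 bits/symbol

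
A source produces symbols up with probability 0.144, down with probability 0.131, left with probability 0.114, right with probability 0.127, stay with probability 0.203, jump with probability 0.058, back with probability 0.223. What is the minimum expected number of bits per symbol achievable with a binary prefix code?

2.746 bits/symbol

Repeatedly combine the two least-probable nodes; the expected code length is the sum of the merged weights.
merge 29/500 + 57/500 → 43/250
merge 127/1000 + 131/1000 → 129/500
merge 18/125 + 43/250 → 79/250
merge 203/1000 + 223/1000 → 213/500
merge 129/500 + 79/250 → 287/500
merge 213/500 + 287/500 → 1
L = 43/250 + 129/500 + 79/250 + 213/500 + 287/500 + 1 = 1373/500 = 2.746 bits/symbol.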